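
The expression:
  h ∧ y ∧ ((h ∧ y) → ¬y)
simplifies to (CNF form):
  False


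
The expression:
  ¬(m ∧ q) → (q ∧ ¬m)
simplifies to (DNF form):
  q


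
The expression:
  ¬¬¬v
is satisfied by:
  {v: False}


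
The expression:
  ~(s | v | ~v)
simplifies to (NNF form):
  False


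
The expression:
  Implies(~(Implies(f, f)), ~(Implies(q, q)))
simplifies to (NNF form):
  True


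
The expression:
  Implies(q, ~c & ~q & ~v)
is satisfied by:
  {q: False}


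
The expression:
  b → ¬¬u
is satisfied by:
  {u: True, b: False}
  {b: False, u: False}
  {b: True, u: True}


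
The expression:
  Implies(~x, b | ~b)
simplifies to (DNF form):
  True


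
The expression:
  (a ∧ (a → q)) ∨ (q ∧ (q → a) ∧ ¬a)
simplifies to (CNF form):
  a ∧ q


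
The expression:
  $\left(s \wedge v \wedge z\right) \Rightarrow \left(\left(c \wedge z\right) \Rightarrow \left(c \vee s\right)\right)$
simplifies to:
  $\text{True}$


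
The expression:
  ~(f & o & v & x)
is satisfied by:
  {v: False, o: False, x: False, f: False}
  {f: True, v: False, o: False, x: False}
  {x: True, v: False, o: False, f: False}
  {f: True, x: True, v: False, o: False}
  {o: True, f: False, v: False, x: False}
  {f: True, o: True, v: False, x: False}
  {x: True, o: True, f: False, v: False}
  {f: True, x: True, o: True, v: False}
  {v: True, x: False, o: False, f: False}
  {f: True, v: True, x: False, o: False}
  {x: True, v: True, f: False, o: False}
  {f: True, x: True, v: True, o: False}
  {o: True, v: True, x: False, f: False}
  {f: True, o: True, v: True, x: False}
  {x: True, o: True, v: True, f: False}


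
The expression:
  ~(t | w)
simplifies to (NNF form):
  ~t & ~w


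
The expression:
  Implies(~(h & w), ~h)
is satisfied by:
  {w: True, h: False}
  {h: False, w: False}
  {h: True, w: True}


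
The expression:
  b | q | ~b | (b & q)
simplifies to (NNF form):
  True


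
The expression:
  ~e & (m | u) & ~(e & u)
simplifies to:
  ~e & (m | u)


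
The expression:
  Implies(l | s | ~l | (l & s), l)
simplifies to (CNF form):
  l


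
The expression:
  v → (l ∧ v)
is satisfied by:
  {l: True, v: False}
  {v: False, l: False}
  {v: True, l: True}


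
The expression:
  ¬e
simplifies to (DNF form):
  ¬e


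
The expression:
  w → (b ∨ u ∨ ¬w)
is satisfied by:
  {b: True, u: True, w: False}
  {b: True, w: False, u: False}
  {u: True, w: False, b: False}
  {u: False, w: False, b: False}
  {b: True, u: True, w: True}
  {b: True, w: True, u: False}
  {u: True, w: True, b: False}


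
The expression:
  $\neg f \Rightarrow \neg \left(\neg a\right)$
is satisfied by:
  {a: True, f: True}
  {a: True, f: False}
  {f: True, a: False}


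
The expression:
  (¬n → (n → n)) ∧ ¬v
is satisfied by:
  {v: False}


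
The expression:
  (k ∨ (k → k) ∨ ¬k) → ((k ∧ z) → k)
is always true.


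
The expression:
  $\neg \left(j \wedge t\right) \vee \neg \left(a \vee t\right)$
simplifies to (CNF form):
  $\neg j \vee \neg t$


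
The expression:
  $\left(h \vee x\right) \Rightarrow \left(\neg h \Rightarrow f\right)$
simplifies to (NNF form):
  $f \vee h \vee \neg x$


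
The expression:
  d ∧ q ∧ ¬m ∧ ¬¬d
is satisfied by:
  {d: True, q: True, m: False}


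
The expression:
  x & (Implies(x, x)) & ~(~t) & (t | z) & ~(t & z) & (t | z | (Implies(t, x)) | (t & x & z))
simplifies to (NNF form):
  t & x & ~z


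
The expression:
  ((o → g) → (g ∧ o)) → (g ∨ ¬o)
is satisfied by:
  {g: True, o: False}
  {o: False, g: False}
  {o: True, g: True}


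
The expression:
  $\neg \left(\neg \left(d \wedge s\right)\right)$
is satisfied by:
  {s: True, d: True}


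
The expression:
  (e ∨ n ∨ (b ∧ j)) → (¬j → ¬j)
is always true.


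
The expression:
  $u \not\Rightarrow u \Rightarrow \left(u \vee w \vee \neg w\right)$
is always true.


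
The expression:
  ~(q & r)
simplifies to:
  ~q | ~r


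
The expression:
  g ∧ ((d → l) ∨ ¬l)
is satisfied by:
  {g: True}


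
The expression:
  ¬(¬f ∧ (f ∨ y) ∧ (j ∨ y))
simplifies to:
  f ∨ ¬y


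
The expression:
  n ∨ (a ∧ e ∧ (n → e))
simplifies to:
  n ∨ (a ∧ e)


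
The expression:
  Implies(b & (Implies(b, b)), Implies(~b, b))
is always true.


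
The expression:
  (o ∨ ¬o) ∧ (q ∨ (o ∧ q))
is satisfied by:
  {q: True}


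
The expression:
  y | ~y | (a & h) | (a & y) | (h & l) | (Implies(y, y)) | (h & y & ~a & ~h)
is always true.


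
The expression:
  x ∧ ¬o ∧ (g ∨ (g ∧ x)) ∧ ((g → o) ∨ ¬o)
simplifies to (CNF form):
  g ∧ x ∧ ¬o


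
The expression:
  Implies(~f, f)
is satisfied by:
  {f: True}


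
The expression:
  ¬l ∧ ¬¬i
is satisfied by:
  {i: True, l: False}


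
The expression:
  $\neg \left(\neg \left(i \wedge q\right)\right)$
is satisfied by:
  {i: True, q: True}


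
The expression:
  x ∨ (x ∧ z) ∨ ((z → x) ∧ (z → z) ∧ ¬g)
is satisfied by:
  {x: True, g: False, z: False}
  {x: True, z: True, g: False}
  {x: True, g: True, z: False}
  {x: True, z: True, g: True}
  {z: False, g: False, x: False}


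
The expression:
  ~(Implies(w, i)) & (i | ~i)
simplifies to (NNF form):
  w & ~i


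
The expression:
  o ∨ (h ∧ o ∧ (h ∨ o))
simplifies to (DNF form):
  o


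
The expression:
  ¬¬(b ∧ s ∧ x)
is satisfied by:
  {b: True, x: True, s: True}


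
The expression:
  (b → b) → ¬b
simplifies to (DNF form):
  ¬b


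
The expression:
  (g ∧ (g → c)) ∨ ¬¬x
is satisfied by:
  {x: True, c: True, g: True}
  {x: True, c: True, g: False}
  {x: True, g: True, c: False}
  {x: True, g: False, c: False}
  {c: True, g: True, x: False}


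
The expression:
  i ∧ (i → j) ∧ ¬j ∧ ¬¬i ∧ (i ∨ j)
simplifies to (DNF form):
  False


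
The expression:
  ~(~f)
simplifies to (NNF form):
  f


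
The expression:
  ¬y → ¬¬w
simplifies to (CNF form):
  w ∨ y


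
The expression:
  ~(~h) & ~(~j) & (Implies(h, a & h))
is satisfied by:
  {a: True, j: True, h: True}


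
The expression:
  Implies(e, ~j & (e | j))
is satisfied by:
  {e: False, j: False}
  {j: True, e: False}
  {e: True, j: False}


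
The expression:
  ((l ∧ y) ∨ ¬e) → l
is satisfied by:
  {l: True, e: True}
  {l: True, e: False}
  {e: True, l: False}


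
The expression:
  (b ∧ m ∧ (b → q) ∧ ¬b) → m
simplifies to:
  True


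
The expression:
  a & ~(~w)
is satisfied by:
  {a: True, w: True}


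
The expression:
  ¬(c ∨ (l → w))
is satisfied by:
  {l: True, w: False, c: False}


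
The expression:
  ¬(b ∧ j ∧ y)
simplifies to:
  ¬b ∨ ¬j ∨ ¬y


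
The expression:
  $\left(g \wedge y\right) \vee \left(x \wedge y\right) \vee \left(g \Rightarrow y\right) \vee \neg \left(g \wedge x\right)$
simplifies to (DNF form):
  $y \vee \neg g \vee \neg x$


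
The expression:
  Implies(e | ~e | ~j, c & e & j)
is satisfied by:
  {c: True, j: True, e: True}


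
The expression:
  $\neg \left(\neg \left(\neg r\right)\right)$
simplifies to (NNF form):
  $\neg r$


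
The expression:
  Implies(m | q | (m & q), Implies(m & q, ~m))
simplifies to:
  ~m | ~q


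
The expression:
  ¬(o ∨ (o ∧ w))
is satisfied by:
  {o: False}


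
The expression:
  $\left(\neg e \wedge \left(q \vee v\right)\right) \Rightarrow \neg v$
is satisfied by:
  {e: True, v: False}
  {v: False, e: False}
  {v: True, e: True}


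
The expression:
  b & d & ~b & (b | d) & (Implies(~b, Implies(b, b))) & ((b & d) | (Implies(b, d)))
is never true.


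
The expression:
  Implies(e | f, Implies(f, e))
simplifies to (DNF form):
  e | ~f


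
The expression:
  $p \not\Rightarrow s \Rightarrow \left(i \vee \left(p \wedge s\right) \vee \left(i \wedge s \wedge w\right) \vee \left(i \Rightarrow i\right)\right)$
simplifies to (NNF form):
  $\text{True}$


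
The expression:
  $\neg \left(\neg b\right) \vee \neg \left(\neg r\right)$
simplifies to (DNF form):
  $b \vee r$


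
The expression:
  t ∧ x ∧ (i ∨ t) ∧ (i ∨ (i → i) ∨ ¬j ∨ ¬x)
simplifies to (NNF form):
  t ∧ x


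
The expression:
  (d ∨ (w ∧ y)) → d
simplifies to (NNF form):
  d ∨ ¬w ∨ ¬y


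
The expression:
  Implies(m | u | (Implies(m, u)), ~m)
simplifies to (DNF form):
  ~m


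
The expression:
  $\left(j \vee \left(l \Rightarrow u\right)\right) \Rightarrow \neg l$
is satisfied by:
  {j: False, l: False, u: False}
  {u: True, j: False, l: False}
  {j: True, u: False, l: False}
  {u: True, j: True, l: False}
  {l: True, u: False, j: False}


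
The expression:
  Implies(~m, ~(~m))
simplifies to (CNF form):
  m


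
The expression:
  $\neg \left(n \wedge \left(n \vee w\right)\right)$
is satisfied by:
  {n: False}


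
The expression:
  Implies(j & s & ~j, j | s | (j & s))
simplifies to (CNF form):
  True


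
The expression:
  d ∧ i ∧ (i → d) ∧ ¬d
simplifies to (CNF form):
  False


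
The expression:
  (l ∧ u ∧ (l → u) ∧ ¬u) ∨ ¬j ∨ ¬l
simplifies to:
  ¬j ∨ ¬l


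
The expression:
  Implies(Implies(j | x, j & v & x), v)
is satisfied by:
  {x: True, v: True, j: True}
  {x: True, v: True, j: False}
  {x: True, j: True, v: False}
  {x: True, j: False, v: False}
  {v: True, j: True, x: False}
  {v: True, j: False, x: False}
  {j: True, v: False, x: False}


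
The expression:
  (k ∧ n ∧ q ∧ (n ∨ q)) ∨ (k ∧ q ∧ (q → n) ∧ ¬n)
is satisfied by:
  {n: True, q: True, k: True}


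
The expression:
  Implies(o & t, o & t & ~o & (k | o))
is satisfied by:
  {o: False, t: False}
  {t: True, o: False}
  {o: True, t: False}


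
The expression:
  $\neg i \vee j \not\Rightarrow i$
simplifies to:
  $\neg i$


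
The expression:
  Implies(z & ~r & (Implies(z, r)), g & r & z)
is always true.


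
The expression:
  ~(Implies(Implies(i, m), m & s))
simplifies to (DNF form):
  (m & ~s) | (~i & ~m)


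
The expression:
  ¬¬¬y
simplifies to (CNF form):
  ¬y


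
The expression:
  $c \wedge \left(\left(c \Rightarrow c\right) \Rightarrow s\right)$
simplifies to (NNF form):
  $c \wedge s$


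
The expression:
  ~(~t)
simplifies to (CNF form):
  t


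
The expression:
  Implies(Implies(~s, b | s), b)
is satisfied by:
  {b: True, s: False}
  {s: False, b: False}
  {s: True, b: True}


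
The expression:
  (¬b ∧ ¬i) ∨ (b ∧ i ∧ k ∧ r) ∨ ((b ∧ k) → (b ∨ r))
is always true.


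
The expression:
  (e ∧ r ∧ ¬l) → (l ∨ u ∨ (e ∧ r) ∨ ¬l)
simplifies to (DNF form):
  True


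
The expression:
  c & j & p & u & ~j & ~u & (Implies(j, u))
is never true.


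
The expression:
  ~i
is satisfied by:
  {i: False}


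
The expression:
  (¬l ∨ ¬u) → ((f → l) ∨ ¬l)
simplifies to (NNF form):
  True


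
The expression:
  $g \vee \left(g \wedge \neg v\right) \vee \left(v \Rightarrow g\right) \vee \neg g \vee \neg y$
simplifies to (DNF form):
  $\text{True}$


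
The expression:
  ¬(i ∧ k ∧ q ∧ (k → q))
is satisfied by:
  {k: False, q: False, i: False}
  {i: True, k: False, q: False}
  {q: True, k: False, i: False}
  {i: True, q: True, k: False}
  {k: True, i: False, q: False}
  {i: True, k: True, q: False}
  {q: True, k: True, i: False}


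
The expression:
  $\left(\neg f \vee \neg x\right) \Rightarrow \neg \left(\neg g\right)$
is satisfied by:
  {g: True, f: True, x: True}
  {g: True, f: True, x: False}
  {g: True, x: True, f: False}
  {g: True, x: False, f: False}
  {f: True, x: True, g: False}


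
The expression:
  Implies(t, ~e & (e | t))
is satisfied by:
  {e: False, t: False}
  {t: True, e: False}
  {e: True, t: False}


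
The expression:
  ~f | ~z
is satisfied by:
  {z: False, f: False}
  {f: True, z: False}
  {z: True, f: False}


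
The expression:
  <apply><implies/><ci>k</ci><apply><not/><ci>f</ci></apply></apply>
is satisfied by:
  {k: False, f: False}
  {f: True, k: False}
  {k: True, f: False}


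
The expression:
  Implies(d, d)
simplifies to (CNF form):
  True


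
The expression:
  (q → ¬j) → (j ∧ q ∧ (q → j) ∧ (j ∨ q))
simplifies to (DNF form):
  j ∧ q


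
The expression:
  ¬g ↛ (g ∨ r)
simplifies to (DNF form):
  ¬g ∧ ¬r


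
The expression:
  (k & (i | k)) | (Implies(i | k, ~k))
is always true.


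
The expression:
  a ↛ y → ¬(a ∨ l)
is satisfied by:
  {y: True, a: False}
  {a: False, y: False}
  {a: True, y: True}


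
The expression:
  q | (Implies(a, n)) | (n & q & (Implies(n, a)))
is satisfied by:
  {n: True, q: True, a: False}
  {n: True, q: False, a: False}
  {q: True, n: False, a: False}
  {n: False, q: False, a: False}
  {n: True, a: True, q: True}
  {n: True, a: True, q: False}
  {a: True, q: True, n: False}


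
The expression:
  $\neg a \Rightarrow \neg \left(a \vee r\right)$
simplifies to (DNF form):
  $a \vee \neg r$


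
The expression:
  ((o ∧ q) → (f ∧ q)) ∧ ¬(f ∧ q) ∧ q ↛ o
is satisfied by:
  {q: True, o: False, f: False}


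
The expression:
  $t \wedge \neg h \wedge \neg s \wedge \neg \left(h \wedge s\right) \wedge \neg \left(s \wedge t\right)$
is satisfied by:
  {t: True, h: False, s: False}


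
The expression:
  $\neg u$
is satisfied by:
  {u: False}


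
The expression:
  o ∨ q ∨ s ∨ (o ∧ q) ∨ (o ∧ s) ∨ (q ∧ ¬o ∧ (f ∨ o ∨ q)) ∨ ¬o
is always true.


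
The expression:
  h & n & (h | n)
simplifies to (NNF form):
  h & n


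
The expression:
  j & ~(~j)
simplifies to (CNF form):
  j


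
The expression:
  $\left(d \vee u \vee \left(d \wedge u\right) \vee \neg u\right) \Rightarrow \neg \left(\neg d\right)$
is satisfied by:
  {d: True}


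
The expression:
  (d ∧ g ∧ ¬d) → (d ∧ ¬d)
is always true.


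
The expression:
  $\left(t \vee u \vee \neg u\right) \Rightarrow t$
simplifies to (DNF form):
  $t$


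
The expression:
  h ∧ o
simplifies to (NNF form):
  h ∧ o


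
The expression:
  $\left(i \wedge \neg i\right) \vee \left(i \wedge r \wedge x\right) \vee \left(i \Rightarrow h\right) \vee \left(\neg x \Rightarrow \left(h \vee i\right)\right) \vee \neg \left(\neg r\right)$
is always true.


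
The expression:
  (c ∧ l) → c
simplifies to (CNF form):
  True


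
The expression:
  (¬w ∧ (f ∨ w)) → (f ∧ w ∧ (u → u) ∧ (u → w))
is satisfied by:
  {w: True, f: False}
  {f: False, w: False}
  {f: True, w: True}


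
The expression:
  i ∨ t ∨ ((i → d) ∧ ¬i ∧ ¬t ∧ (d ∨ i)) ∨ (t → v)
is always true.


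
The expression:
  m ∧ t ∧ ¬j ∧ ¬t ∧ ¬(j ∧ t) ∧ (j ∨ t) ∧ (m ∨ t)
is never true.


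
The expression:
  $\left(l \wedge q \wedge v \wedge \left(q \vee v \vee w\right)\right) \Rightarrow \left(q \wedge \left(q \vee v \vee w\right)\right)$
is always true.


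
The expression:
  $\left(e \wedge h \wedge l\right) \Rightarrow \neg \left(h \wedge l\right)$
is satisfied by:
  {l: False, e: False, h: False}
  {h: True, l: False, e: False}
  {e: True, l: False, h: False}
  {h: True, e: True, l: False}
  {l: True, h: False, e: False}
  {h: True, l: True, e: False}
  {e: True, l: True, h: False}


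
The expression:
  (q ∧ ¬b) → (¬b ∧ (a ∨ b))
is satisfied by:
  {a: True, b: True, q: False}
  {a: True, q: False, b: False}
  {b: True, q: False, a: False}
  {b: False, q: False, a: False}
  {a: True, b: True, q: True}
  {a: True, q: True, b: False}
  {b: True, q: True, a: False}


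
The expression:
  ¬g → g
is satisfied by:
  {g: True}


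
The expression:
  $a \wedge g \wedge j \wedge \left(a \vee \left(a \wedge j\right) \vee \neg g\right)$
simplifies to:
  $a \wedge g \wedge j$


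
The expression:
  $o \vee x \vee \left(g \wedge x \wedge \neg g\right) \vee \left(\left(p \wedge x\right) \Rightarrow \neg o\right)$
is always true.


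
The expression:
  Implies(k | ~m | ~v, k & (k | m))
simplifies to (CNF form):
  (k | m) & (k | v)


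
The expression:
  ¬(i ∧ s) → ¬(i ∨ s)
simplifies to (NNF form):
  (i ∧ s) ∨ (¬i ∧ ¬s)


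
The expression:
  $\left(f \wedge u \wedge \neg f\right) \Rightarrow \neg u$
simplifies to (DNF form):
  $\text{True}$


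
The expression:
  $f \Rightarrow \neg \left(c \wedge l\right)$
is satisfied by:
  {l: False, c: False, f: False}
  {f: True, l: False, c: False}
  {c: True, l: False, f: False}
  {f: True, c: True, l: False}
  {l: True, f: False, c: False}
  {f: True, l: True, c: False}
  {c: True, l: True, f: False}


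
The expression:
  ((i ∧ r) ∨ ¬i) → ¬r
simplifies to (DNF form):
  ¬r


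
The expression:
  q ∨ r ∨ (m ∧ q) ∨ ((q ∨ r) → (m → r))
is always true.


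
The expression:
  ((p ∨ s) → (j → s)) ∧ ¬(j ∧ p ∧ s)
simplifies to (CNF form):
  ¬j ∨ ¬p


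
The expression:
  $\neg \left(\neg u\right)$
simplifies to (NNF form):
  $u$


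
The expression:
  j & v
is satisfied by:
  {j: True, v: True}


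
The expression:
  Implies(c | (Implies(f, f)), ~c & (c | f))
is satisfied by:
  {f: True, c: False}


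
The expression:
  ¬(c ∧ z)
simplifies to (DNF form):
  ¬c ∨ ¬z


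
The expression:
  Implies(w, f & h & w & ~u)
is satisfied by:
  {h: True, f: True, u: False, w: False}
  {h: True, f: False, u: False, w: False}
  {f: True, h: False, u: False, w: False}
  {h: False, f: False, u: False, w: False}
  {h: True, u: True, f: True, w: False}
  {h: True, u: True, f: False, w: False}
  {u: True, f: True, h: False, w: False}
  {u: True, h: False, f: False, w: False}
  {h: True, w: True, u: False, f: True}


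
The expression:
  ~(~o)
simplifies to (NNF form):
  o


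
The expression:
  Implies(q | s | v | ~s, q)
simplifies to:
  q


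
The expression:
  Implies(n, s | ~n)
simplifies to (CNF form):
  s | ~n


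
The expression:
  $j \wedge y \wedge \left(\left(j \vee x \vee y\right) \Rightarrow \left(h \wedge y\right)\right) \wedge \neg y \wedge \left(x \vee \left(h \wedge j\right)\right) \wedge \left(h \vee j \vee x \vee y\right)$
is never true.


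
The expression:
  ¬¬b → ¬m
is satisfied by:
  {m: False, b: False}
  {b: True, m: False}
  {m: True, b: False}


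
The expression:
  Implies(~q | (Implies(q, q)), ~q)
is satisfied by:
  {q: False}


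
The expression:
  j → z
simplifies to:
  z ∨ ¬j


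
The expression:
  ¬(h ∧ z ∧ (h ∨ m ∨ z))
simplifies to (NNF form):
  ¬h ∨ ¬z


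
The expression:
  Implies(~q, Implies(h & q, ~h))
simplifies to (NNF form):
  True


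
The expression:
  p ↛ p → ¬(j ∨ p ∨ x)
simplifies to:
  True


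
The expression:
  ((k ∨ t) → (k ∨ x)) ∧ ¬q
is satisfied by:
  {x: True, k: True, q: False, t: False}
  {x: True, q: False, t: False, k: False}
  {k: True, q: False, t: False, x: False}
  {k: False, q: False, t: False, x: False}
  {x: True, t: True, k: True, q: False}
  {x: True, t: True, k: False, q: False}
  {t: True, k: True, x: False, q: False}


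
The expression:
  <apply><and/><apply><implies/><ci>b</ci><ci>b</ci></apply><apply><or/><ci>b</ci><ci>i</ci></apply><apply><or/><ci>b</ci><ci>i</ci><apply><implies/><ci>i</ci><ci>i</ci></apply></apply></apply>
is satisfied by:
  {i: True, b: True}
  {i: True, b: False}
  {b: True, i: False}


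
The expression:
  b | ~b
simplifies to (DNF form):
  True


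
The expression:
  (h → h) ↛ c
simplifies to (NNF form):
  ¬c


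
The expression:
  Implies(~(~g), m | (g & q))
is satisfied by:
  {q: True, m: True, g: False}
  {q: True, g: False, m: False}
  {m: True, g: False, q: False}
  {m: False, g: False, q: False}
  {q: True, m: True, g: True}
  {q: True, g: True, m: False}
  {m: True, g: True, q: False}


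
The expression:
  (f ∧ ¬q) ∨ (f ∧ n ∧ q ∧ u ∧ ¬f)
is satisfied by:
  {f: True, q: False}


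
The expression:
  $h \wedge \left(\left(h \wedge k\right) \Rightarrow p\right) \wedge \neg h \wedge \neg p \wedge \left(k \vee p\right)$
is never true.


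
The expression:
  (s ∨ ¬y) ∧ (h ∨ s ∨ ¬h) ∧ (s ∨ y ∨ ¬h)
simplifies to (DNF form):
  s ∨ (¬h ∧ ¬y)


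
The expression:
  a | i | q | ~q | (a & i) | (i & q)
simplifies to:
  True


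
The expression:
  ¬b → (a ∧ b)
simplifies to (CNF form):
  b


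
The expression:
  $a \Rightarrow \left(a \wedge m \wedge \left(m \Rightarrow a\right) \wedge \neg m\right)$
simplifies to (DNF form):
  $\neg a$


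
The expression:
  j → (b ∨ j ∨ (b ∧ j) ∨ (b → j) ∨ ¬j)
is always true.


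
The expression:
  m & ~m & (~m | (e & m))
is never true.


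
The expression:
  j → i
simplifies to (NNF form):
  i ∨ ¬j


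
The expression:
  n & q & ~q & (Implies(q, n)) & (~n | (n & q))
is never true.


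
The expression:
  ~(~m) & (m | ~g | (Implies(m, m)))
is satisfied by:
  {m: True}


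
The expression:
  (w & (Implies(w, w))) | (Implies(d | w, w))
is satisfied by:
  {w: True, d: False}
  {d: False, w: False}
  {d: True, w: True}


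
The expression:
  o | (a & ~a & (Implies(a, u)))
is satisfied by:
  {o: True}


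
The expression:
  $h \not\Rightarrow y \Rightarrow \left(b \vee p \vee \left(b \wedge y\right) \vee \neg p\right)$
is always true.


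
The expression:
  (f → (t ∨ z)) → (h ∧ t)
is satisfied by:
  {t: True, f: True, h: True, z: False}
  {t: True, h: True, z: False, f: False}
  {t: True, f: True, h: True, z: True}
  {t: True, h: True, z: True, f: False}
  {h: True, f: True, z: False, t: False}
  {f: True, z: False, h: False, t: False}


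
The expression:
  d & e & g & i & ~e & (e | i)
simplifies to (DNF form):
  False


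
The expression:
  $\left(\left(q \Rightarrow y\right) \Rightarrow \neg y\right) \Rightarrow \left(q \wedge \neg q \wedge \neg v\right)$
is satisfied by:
  {y: True}


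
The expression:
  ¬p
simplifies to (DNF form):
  ¬p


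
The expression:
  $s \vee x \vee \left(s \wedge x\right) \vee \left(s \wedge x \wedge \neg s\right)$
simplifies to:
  $s \vee x$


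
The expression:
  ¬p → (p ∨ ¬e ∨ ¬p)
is always true.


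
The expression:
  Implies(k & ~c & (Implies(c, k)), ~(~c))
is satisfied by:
  {c: True, k: False}
  {k: False, c: False}
  {k: True, c: True}


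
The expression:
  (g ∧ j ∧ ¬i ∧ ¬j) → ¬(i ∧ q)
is always true.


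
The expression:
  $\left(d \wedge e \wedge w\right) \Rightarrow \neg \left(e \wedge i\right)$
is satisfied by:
  {w: False, e: False, d: False, i: False}
  {i: True, w: False, e: False, d: False}
  {d: True, w: False, e: False, i: False}
  {i: True, d: True, w: False, e: False}
  {e: True, i: False, w: False, d: False}
  {i: True, e: True, w: False, d: False}
  {d: True, e: True, i: False, w: False}
  {i: True, d: True, e: True, w: False}
  {w: True, d: False, e: False, i: False}
  {i: True, w: True, d: False, e: False}
  {d: True, w: True, i: False, e: False}
  {i: True, d: True, w: True, e: False}
  {e: True, w: True, d: False, i: False}
  {i: True, e: True, w: True, d: False}
  {d: True, e: True, w: True, i: False}


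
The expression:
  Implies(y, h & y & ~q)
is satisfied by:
  {h: True, q: False, y: False}
  {q: False, y: False, h: False}
  {h: True, q: True, y: False}
  {q: True, h: False, y: False}
  {y: True, h: True, q: False}


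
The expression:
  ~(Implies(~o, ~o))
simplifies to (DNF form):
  False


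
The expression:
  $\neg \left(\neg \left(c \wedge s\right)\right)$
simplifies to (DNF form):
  $c \wedge s$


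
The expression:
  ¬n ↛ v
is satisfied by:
  {n: False, v: False}


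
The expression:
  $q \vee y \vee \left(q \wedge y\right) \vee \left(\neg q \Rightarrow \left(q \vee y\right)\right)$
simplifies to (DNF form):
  $q \vee y$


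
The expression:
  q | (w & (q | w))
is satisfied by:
  {q: True, w: True}
  {q: True, w: False}
  {w: True, q: False}


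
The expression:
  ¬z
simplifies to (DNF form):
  ¬z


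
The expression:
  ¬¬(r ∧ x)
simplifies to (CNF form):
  r ∧ x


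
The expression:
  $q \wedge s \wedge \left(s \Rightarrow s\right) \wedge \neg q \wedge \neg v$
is never true.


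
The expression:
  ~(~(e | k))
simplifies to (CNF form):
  e | k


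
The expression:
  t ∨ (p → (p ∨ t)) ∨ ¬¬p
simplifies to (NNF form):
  True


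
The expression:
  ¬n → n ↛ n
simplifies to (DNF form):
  n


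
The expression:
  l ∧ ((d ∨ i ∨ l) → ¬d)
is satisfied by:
  {l: True, d: False}


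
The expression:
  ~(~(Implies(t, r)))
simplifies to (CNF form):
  r | ~t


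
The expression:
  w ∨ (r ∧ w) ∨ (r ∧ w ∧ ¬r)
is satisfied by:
  {w: True}


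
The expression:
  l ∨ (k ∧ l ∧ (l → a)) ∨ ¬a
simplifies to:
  l ∨ ¬a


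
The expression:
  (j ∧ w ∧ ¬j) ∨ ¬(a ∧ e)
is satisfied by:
  {e: False, a: False}
  {a: True, e: False}
  {e: True, a: False}


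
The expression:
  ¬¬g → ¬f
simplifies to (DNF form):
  ¬f ∨ ¬g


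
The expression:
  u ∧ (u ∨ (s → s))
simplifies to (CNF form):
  u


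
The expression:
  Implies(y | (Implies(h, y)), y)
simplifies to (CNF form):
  h | y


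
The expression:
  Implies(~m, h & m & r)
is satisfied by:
  {m: True}


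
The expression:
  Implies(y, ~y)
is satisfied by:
  {y: False}


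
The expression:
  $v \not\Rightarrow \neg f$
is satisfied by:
  {f: True, v: True}


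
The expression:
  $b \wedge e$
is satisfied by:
  {e: True, b: True}


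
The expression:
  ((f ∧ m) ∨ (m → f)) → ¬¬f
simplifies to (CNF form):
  f ∨ m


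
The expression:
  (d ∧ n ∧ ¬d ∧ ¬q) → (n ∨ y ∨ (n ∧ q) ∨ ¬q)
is always true.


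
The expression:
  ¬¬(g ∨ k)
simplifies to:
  g ∨ k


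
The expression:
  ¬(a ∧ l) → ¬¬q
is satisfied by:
  {q: True, l: True, a: True}
  {q: True, l: True, a: False}
  {q: True, a: True, l: False}
  {q: True, a: False, l: False}
  {l: True, a: True, q: False}


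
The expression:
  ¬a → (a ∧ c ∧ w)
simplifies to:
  a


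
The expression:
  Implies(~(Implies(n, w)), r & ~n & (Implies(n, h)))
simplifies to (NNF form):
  w | ~n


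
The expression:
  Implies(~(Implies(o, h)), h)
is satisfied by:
  {h: True, o: False}
  {o: False, h: False}
  {o: True, h: True}


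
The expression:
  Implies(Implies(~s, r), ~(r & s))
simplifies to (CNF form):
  ~r | ~s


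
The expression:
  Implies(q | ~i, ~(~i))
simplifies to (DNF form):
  i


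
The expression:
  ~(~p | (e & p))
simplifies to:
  p & ~e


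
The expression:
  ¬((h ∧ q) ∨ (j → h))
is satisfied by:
  {j: True, h: False}


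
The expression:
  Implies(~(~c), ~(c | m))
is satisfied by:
  {c: False}


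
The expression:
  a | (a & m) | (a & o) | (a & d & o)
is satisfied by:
  {a: True}


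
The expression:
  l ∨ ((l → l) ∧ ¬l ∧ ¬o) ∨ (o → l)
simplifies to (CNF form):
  l ∨ ¬o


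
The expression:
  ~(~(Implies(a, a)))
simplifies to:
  True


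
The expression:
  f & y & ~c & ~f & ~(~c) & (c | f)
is never true.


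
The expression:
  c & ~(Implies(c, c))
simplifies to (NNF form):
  False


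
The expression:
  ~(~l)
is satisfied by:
  {l: True}


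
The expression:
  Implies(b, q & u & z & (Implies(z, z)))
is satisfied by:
  {u: True, z: True, q: True, b: False}
  {u: True, z: True, q: False, b: False}
  {u: True, q: True, z: False, b: False}
  {u: True, q: False, z: False, b: False}
  {z: True, q: True, u: False, b: False}
  {z: True, q: False, u: False, b: False}
  {q: True, u: False, z: False, b: False}
  {q: False, u: False, z: False, b: False}
  {b: True, u: True, z: True, q: True}


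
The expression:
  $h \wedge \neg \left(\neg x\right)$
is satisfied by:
  {h: True, x: True}


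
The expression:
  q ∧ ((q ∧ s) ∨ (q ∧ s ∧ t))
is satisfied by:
  {s: True, q: True}


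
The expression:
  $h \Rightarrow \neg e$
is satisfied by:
  {h: False, e: False}
  {e: True, h: False}
  {h: True, e: False}


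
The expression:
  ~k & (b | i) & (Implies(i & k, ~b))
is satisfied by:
  {i: True, b: True, k: False}
  {i: True, k: False, b: False}
  {b: True, k: False, i: False}


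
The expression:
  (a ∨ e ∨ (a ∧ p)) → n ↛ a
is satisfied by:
  {n: True, e: False, a: False}
  {e: False, a: False, n: False}
  {n: True, e: True, a: False}


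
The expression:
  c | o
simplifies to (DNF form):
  c | o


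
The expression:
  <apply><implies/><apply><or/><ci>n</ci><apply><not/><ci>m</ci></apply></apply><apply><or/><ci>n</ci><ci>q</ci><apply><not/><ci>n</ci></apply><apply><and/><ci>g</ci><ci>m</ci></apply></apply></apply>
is always true.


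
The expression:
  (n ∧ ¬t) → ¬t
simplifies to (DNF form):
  True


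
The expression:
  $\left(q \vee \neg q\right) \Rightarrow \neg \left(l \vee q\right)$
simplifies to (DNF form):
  $\neg l \wedge \neg q$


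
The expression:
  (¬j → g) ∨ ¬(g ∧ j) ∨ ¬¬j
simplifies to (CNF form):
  True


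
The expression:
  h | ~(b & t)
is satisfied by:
  {h: True, t: False, b: False}
  {h: False, t: False, b: False}
  {b: True, h: True, t: False}
  {b: True, h: False, t: False}
  {t: True, h: True, b: False}
  {t: True, h: False, b: False}
  {t: True, b: True, h: True}


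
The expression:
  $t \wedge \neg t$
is never true.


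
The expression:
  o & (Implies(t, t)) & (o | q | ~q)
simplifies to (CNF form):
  o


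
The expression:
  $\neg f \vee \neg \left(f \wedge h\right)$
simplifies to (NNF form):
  $\neg f \vee \neg h$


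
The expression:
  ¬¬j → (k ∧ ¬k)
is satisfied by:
  {j: False}


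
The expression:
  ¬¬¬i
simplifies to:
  ¬i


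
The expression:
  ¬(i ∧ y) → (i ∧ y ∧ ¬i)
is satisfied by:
  {i: True, y: True}


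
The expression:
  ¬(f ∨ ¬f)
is never true.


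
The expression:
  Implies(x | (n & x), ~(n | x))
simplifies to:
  ~x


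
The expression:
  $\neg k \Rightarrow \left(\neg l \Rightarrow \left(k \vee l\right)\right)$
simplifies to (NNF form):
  $k \vee l$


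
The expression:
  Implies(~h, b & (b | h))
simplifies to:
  b | h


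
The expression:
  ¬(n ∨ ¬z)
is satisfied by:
  {z: True, n: False}


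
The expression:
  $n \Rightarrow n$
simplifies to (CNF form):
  $\text{True}$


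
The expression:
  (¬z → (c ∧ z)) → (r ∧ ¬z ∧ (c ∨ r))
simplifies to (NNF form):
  ¬z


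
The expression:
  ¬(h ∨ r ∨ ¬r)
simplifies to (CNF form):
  False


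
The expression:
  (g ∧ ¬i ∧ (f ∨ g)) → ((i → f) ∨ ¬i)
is always true.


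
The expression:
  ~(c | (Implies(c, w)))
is never true.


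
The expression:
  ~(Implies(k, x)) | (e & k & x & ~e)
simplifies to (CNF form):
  k & ~x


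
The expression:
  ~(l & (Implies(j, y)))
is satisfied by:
  {j: True, y: False, l: False}
  {y: False, l: False, j: False}
  {j: True, y: True, l: False}
  {y: True, j: False, l: False}
  {l: True, j: True, y: False}


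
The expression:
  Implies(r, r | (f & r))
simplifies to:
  True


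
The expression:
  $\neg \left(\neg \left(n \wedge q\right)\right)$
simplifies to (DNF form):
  $n \wedge q$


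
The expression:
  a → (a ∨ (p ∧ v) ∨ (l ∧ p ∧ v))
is always true.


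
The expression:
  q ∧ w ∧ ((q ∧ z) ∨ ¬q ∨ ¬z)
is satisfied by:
  {w: True, q: True}


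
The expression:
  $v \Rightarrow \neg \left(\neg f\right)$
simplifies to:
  $f \vee \neg v$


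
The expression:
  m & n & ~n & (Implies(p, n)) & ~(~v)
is never true.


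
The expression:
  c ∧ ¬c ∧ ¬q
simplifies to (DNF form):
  False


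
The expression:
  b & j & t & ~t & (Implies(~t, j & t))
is never true.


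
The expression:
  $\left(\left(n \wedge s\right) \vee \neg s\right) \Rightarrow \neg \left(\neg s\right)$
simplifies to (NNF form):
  $s$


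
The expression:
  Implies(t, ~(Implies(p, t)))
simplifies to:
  ~t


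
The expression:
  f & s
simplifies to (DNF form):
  f & s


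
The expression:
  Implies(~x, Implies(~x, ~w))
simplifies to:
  x | ~w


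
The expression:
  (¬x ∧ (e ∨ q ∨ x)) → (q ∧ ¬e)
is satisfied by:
  {x: True, e: False}
  {e: False, x: False}
  {e: True, x: True}


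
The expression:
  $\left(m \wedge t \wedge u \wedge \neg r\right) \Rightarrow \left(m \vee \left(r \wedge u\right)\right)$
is always true.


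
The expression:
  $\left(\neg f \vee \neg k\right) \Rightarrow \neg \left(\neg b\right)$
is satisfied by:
  {b: True, k: True, f: True}
  {b: True, k: True, f: False}
  {b: True, f: True, k: False}
  {b: True, f: False, k: False}
  {k: True, f: True, b: False}


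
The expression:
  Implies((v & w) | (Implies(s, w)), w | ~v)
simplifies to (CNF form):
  s | w | ~v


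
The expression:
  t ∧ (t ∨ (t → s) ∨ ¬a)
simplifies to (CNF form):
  t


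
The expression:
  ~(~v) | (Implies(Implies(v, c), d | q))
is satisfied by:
  {d: True, q: True, v: True}
  {d: True, q: True, v: False}
  {d: True, v: True, q: False}
  {d: True, v: False, q: False}
  {q: True, v: True, d: False}
  {q: True, v: False, d: False}
  {v: True, q: False, d: False}


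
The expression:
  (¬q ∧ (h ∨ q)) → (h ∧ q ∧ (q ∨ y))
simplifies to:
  q ∨ ¬h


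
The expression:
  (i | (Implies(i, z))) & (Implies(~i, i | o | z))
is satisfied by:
  {i: True, o: True, z: True}
  {i: True, o: True, z: False}
  {i: True, z: True, o: False}
  {i: True, z: False, o: False}
  {o: True, z: True, i: False}
  {o: True, z: False, i: False}
  {z: True, o: False, i: False}


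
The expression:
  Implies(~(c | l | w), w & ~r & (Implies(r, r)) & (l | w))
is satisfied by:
  {c: True, l: True, w: True}
  {c: True, l: True, w: False}
  {c: True, w: True, l: False}
  {c: True, w: False, l: False}
  {l: True, w: True, c: False}
  {l: True, w: False, c: False}
  {w: True, l: False, c: False}


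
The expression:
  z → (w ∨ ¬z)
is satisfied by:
  {w: True, z: False}
  {z: False, w: False}
  {z: True, w: True}


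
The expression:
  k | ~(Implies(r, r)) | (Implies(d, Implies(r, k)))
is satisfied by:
  {k: True, d: False, r: False}
  {k: False, d: False, r: False}
  {r: True, k: True, d: False}
  {r: True, k: False, d: False}
  {d: True, k: True, r: False}
  {d: True, k: False, r: False}
  {d: True, r: True, k: True}


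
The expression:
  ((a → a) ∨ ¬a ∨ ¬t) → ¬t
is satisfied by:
  {t: False}


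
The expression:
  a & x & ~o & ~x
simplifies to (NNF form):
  False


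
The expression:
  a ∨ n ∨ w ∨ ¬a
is always true.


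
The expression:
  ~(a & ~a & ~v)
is always true.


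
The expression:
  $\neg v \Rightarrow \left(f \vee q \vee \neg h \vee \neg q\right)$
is always true.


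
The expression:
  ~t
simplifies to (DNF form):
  ~t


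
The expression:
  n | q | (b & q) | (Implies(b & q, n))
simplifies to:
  True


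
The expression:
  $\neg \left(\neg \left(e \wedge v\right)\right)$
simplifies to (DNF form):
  $e \wedge v$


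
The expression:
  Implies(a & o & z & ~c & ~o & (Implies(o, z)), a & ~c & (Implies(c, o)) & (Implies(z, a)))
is always true.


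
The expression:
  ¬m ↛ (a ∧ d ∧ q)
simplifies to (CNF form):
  ¬m ∧ (¬a ∨ ¬d ∨ ¬q)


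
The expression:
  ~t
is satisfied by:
  {t: False}


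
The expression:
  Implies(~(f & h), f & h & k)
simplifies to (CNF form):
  f & h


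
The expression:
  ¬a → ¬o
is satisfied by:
  {a: True, o: False}
  {o: False, a: False}
  {o: True, a: True}


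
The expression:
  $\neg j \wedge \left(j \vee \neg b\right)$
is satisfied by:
  {j: False, b: False}


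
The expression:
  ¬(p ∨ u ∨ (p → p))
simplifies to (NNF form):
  False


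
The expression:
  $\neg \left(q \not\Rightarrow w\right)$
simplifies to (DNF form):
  $w \vee \neg q$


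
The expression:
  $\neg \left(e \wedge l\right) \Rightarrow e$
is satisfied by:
  {e: True}


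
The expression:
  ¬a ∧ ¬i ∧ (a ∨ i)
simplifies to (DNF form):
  False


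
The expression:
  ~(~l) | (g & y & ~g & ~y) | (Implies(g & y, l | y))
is always true.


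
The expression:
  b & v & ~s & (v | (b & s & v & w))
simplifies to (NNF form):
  b & v & ~s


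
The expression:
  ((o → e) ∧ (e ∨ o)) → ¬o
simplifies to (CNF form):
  ¬e ∨ ¬o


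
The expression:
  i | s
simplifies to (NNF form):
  i | s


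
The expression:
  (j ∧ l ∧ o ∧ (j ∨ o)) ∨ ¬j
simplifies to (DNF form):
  (l ∧ o) ∨ ¬j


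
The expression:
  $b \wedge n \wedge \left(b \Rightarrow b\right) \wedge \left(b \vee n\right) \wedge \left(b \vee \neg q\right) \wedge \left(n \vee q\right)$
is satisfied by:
  {b: True, n: True}


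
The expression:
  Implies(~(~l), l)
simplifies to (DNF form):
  True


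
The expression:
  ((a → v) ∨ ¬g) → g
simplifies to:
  g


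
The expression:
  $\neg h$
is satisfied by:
  {h: False}


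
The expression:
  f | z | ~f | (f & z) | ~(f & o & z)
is always true.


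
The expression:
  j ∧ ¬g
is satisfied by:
  {j: True, g: False}


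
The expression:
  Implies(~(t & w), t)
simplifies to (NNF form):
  t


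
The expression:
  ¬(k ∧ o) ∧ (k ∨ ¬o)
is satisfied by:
  {o: False}


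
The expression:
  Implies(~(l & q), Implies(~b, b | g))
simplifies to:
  b | g | (l & q)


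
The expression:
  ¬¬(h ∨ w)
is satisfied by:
  {h: True, w: True}
  {h: True, w: False}
  {w: True, h: False}


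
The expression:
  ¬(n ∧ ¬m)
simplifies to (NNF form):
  m ∨ ¬n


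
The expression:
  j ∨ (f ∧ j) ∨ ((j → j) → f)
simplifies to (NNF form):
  f ∨ j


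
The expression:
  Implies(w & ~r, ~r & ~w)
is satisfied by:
  {r: True, w: False}
  {w: False, r: False}
  {w: True, r: True}


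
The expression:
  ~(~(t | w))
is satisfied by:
  {t: True, w: True}
  {t: True, w: False}
  {w: True, t: False}


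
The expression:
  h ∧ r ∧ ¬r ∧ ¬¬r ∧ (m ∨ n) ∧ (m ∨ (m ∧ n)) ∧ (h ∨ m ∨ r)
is never true.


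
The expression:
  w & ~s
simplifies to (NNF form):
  w & ~s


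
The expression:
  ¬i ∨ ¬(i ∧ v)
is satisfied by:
  {v: False, i: False}
  {i: True, v: False}
  {v: True, i: False}
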